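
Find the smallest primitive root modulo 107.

2

φ(107) = 107 − 1 = 106 = 2 · 53.
Test candidates g = 2, 3, … against the prime factors q ∈ {2, 53} of φ(107): g is a generator iff g^(106/q) ≢ 1 for every such q.
g = 2: 2^53 ≡ 106; 2^2 ≡ 4 — none is 1, so 2 is a primitive root.
So 2 is the smallest generator of (Z/107Z)^×.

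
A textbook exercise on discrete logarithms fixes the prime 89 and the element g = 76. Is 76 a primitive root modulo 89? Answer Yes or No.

Yes

φ(89) = 89 − 1 = 88 = 2^3 · 11.
An element g generates (Z/89Z)^× iff g^(88/q) ≢ 1 (mod 89) for each prime q ∈ {2, 11}.
76^44 ≡ 88 (mod 89)  [q = 2: ≢ 1 ✓]
76^8 ≡ 64 (mod 89)  [q = 11: ≢ 1 ✓]
None equal 1, so ord_89(76) = 88: 76 is a primitive root.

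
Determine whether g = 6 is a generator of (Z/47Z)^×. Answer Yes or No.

No

φ(47) = 47 − 1 = 46 = 2 · 23.
It suffices to check that the order of 6 is not a proper divisor of 46: compute 6^(46/q) for q ∈ {2, 23}.
6^23 ≡ 1 (mod 47)  [q = 2: ≡ 1 ✗]
6^2 ≡ 36 (mod 47)  [q = 23: ≢ 1 ✓]
6^23 ≡ 1 shows ord(6) | 23, strictly less than φ(47); not a primitive root.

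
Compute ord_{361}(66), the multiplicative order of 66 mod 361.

171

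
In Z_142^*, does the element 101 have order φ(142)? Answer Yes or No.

No

φ(142) = φ(2)·φ(71) = 1·70 = 70 = 2 · 5 · 7.
Test 101^(70/q) mod 142 for each prime factor q of 70:
101^35 ≡ 1 (mod 142)  [q = 2: ≡ 1 ✗]
101^14 ≡ 1 (mod 142)  [q = 5: ≡ 1 ✗]
101^10 ≡ 91 (mod 142)  [q = 7: ≢ 1 ✓]
The check at q = 2 fails, so 101 generates a proper subgroup.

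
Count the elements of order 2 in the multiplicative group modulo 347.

1

φ(347) = 347 − 1 = 346 = 2 · 173.
(Z/347Z)^× is cyclic (|G| = 346); a cyclic group of order m has exactly φ(d) elements of each order d | m, and none otherwise.
2 | 346, and φ(2) = 2 − 1 = 1.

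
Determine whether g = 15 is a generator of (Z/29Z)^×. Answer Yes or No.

φ(29) = 29 − 1 = 28 = 2^2 · 7.
It suffices to check that the order of 15 is not a proper divisor of 28: compute 15^(28/q) for q ∈ {2, 7}.
15^14 ≡ 28 (mod 29)  [q = 2: ≢ 1 ✓]
15^4 ≡ 20 (mod 29)  [q = 7: ≢ 1 ✓]
None equal 1, so ord_29(15) = 28: 15 is a primitive root.

Yes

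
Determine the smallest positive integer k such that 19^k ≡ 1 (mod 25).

10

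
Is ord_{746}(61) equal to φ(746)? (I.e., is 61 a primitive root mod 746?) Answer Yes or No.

φ(746) = φ(2)·φ(373) = 1·372 = 372 = 2^2 · 3 · 31.
Test 61^(372/q) mod 746 for each prime factor q of 372:
61^186 ≡ 745 (mod 746)  [q = 2: ≢ 1 ✓]
61^124 ≡ 657 (mod 746)  [q = 3: ≢ 1 ✓]
61^12 ≡ 289 (mod 746)  [q = 31: ≢ 1 ✓]
All checks pass, so 61 has order 372 and is a primitive root modulo 746.

Yes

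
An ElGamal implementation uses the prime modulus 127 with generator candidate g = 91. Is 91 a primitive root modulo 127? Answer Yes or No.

Yes

φ(127) = 127 − 1 = 126 = 2 · 3^2 · 7.
91 is a primitive root mod 127 iff 91^(φ(127)/q) ≢ 1 for every prime q | φ(127), i.e. q ∈ {2, 3, 7}.
91^63 ≡ 126 (mod 127)  [q = 2: ≢ 1 ✓]
91^42 ≡ 19 (mod 127)  [q = 3: ≢ 1 ✓]
91^18 ≡ 32 (mod 127)  [q = 7: ≢ 1 ✓]
Every test exponent gives a nontrivial residue, hence 91 generates the full group.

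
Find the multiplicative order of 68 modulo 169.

39

The order of 68 must divide φ(169) = φ(13^2) = 13·(13−1) = 156 = 2^2 · 3 · 13.
Divisors of 156: 1, 2, 3, 4, 6, 12, 13, 26, 39, 52, 78, 156.
Check 68^d mod 169 for each divisor in increasing order:
68^1 ≡ 68 (mod 169)
68^2 ≡ 61 (mod 169)
68^3 ≡ 92 (mod 169)
68^4 ≡ 3 (mod 169)
68^6 ≡ 14 (mod 169)
68^12 ≡ 27 (mod 169)
68^13 ≡ 146 (mod 169)
68^26 ≡ 22 (mod 169)
68^39 ≡ 1 (mod 169) ✓
Therefore the multiplicative order of 68 modulo 169 is 39.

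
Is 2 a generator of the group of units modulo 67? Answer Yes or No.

Yes

φ(67) = 67 − 1 = 66 = 2 · 3 · 11.
An element g generates (Z/67Z)^× iff g^(66/q) ≢ 1 (mod 67) for each prime q ∈ {2, 3, 11}.
2^33 ≡ 66 (mod 67)  [q = 2: ≢ 1 ✓]
2^22 ≡ 37 (mod 67)  [q = 3: ≢ 1 ✓]
2^6 ≡ 64 (mod 67)  [q = 11: ≢ 1 ✓]
Every test exponent gives a nontrivial residue, hence 2 generates the full group.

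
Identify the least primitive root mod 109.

φ(109) = 109 − 1 = 108 = 2^2 · 3^3.
g is a primitive root iff g^(108/q) ≢ 1 (mod 109) for each prime q ∈ {2, 3}.
g = 2: 2^54 ≡ 108; 2^36 ≡ 1 — hits 1, so not a primitive root.
g = 3: 3^54 ≡ 1 — hits 1, so not a primitive root.
g = 4: 4^54 ≡ 1 — hits 1, so not a primitive root.
g = 5: 5^54 ≡ 1 — hits 1, so not a primitive root.
g = 6: 6^54 ≡ 108; 6^36 ≡ 63 — none is 1, so 6 is a primitive root.
So 6 is the smallest generator of (Z/109Z)^×.

6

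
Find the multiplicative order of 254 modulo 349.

87

ord(254) | φ(349) = 349 − 1 = 348 = 2^2 · 3 · 29.
Divisors of 348: 1, 2, 3, 4, 6, 12, 29, 58, 87, 116, 174, 348.
Evaluate successive powers at the divisors of 348:
254^1 ≡ 254
254^2 ≡ 300
254^3 ≡ 118
254^4 ≡ 307
254^6 ≡ 313
254^12 ≡ 249
254^29 ≡ 226
254^58 ≡ 122
254^87 ≡ 1
So ord_349(254) = 87.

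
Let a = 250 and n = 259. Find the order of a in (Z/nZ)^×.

18

ord(250) | φ(259) = φ(7·37) = (7−1)·(37−1) = 6·36 = 216 = 2^3 · 3^3.
Divisors of 216: 1, 2, 3, 4, 6, 8, 9, 12, 18, 24, 27, 36, 54, 72, 108, 216.
Compute 250^d (mod 259) for the divisors d until we hit 1:
250^1 ≡ 250
250^2 ≡ 81
250^3 ≡ 48
250^4 ≡ 86
250^6 ≡ 232
250^8 ≡ 144
250^9 ≡ 258
250^12 ≡ 211
250^18 ≡ 1
Therefore the multiplicative order of 250 modulo 259 is 18.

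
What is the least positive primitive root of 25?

φ(25) = φ(5^2) = 5·(5−1) = 20 = 2^2 · 5.
g is a primitive root iff g^(20/q) ≢ 1 (mod 25) for each prime q ∈ {2, 5}.
g = 2: 2^10 ≡ 24; 2^4 ≡ 16 — none is 1, so 2 is a primitive root.
The smallest primitive root modulo 25 is 2.

2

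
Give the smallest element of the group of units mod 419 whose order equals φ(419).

2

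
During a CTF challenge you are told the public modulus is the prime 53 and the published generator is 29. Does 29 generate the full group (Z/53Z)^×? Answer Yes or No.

No

φ(53) = 53 − 1 = 52 = 2^2 · 13.
An element g generates (Z/53Z)^× iff g^(52/q) ≢ 1 (mod 53) for each prime q ∈ {2, 13}.
29^26 ≡ 1 (mod 53)  [q = 2: ≡ 1 ✗]
29^4 ≡ 49 (mod 53)  [q = 13: ≢ 1 ✓]
Since 29^26 ≡ 1, the order of 29 divides 26 < 52, so 29 is not a primitive root.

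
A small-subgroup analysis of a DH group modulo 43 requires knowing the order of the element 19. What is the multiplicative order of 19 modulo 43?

42

By Lagrange's theorem, ord_43(19) divides φ(43) = 43 − 1 = 42 = 2 · 3 · 7.
Divisors of 42: 1, 2, 3, 6, 7, 14, 21, 42.
Test each divisor d:
19^1 ≡ 19
19^2 ≡ 17
19^3 ≡ 22
19^6 ≡ 11
19^7 ≡ 37
19^14 ≡ 36
19^21 ≡ 42
19^42 ≡ 1
So ord_43(19) = 42.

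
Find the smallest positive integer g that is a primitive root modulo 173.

φ(173) = 173 − 1 = 172 = 2^2 · 43.
Test candidates g = 2, 3, … against the prime factors q ∈ {2, 43} of φ(173): g is a generator iff g^(172/q) ≢ 1 for every such q.
g = 2: 2^86 ≡ 172; 2^4 ≡ 16 — none is 1, so 2 is a primitive root.
So 2 is the smallest generator of (Z/173Z)^×.

2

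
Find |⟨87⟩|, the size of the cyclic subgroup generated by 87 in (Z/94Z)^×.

By Lagrange's theorem, ord_94(87) divides φ(94) = φ(2)·φ(47) = 1·46 = 46 = 2 · 23.
Divisors of 46: 1, 2, 23, 46.
Evaluate successive powers at the divisors of 46:
87^1 ≡ 87 (mod 94)
87^2 ≡ 49 (mod 94)
87^23 ≡ 93 (mod 94)
87^46 ≡ 1 (mod 94) ✓
The smallest such exponent is 46, so the order of 87 is 46.

46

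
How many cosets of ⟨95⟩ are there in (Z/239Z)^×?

1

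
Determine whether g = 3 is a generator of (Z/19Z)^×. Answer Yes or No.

Yes

φ(19) = 19 − 1 = 18 = 2 · 3^2.
3 is a primitive root mod 19 iff 3^(φ(19)/q) ≢ 1 for every prime q | φ(19), i.e. q ∈ {2, 3}.
3^9 ≡ 18 (mod 19)  [q = 2: ≢ 1 ✓]
3^6 ≡ 7 (mod 19)  [q = 3: ≢ 1 ✓]
All checks pass, so 3 has order 18 and is a primitive root modulo 19.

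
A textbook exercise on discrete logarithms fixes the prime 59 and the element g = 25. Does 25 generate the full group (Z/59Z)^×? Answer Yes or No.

No

φ(59) = 59 − 1 = 58 = 2 · 29.
An element g generates (Z/59Z)^× iff g^(58/q) ≢ 1 (mod 59) for each prime q ∈ {2, 29}.
25^29 ≡ 1 (mod 59)  [q = 2: ≡ 1 ✗]
25^2 ≡ 35 (mod 59)  [q = 29: ≢ 1 ✓]
Since 25^29 ≡ 1, the order of 25 divides 29 < 58, so 25 is not a primitive root.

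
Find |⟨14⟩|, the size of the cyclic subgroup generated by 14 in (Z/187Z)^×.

80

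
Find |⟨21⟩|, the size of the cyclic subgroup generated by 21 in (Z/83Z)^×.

41

By Lagrange's theorem, ord_83(21) divides φ(83) = 83 − 1 = 82 = 2 · 41.
Divisors of 82: 1, 2, 41, 82.
Check 21^d mod 83 for each divisor in increasing order:
21^1 ≡ 21 (mod 83)
21^2 ≡ 26 (mod 83)
21^41 ≡ 1 (mod 83) ✓
Therefore the multiplicative order of 21 modulo 83 is 41.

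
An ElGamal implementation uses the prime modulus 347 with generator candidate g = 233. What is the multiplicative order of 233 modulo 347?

ord(233) | φ(347) = 347 − 1 = 346 = 2 · 173.
Divisors of 346: 1, 2, 173, 346.
Check 233^d mod 347 for each divisor in increasing order:
233^1 ≡ 233
233^2 ≡ 157
233^173 ≡ 346
233^346 ≡ 1
The smallest such exponent is 346, so the order of 233 is 346.

346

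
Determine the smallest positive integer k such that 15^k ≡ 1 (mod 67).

11

Since 15 ∈ (Z/67Z)^×, its order divides φ(67) = 67 − 1 = 66 = 2 · 3 · 11.
Divisors of 66: 1, 2, 3, 6, 11, 22, 33, 66.
Check 15^d mod 67 for each divisor in increasing order:
15^1 ≡ 15 (mod 67)
15^2 ≡ 24 (mod 67)
15^3 ≡ 25 (mod 67)
15^6 ≡ 22 (mod 67)
15^11 ≡ 1 (mod 67) ✓
The smallest such exponent is 11, so the order of 15 is 11.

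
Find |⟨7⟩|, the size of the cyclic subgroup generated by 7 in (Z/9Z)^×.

3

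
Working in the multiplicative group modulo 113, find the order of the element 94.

ord(94) | φ(113) = 113 − 1 = 112 = 2^4 · 7.
Divisors of 112: 1, 2, 4, 7, 8, 14, 16, 28, 56, 112.
Evaluate successive powers at the divisors of 112:
94^1 ≡ 94
94^2 ≡ 22
94^4 ≡ 32
94^7 ≡ 71
94^8 ≡ 7
94^14 ≡ 69
94^16 ≡ 49
94^28 ≡ 15
94^56 ≡ 112
94^112 ≡ 1
Therefore the multiplicative order of 94 modulo 113 is 112.

112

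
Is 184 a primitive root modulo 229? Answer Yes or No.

No

φ(229) = 229 − 1 = 228 = 2^2 · 3 · 19.
An element g generates (Z/229Z)^× iff g^(228/q) ≢ 1 (mod 229) for each prime q ∈ {2, 3, 19}.
184^114 ≡ 1 (mod 229)  [q = 2: ≡ 1 ✗]
184^76 ≡ 134 (mod 229)  [q = 3: ≢ 1 ✓]
184^12 ≡ 165 (mod 229)  [q = 19: ≢ 1 ✓]
184^114 ≡ 1 shows ord(184) | 114, strictly less than φ(229); not a primitive root.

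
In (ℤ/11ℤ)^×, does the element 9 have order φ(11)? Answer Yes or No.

No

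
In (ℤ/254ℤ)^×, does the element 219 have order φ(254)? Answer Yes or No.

φ(254) = φ(2)·φ(127) = 1·126 = 126 = 2 · 3^2 · 7.
It suffices to check that the order of 219 is not a proper divisor of 126: compute 219^(126/q) for q ∈ {2, 3, 7}.
219^63 ≡ 253 (mod 254)  [q = 2: ≢ 1 ✓]
219^42 ≡ 107 (mod 254)  [q = 3: ≢ 1 ✓]
219^18 ≡ 159 (mod 254)  [q = 7: ≢ 1 ✓]
None equal 1, so ord_254(219) = 126: 219 is a primitive root.

Yes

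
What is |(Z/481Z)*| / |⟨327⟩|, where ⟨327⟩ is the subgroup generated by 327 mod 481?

36

ord(327) | φ(481) = φ(13·37) = (13−1)·(37−1) = 12·36 = 432 = 2^4 · 3^3.
Divisors of 432: 1, 2, 3, 4, 6, 8, 9, 12, 16, 18, 24, 27, 36, 48, 54, 72, 108, 144, 216, 432.
Check 327^d mod 481 for each divisor in increasing order:
327^1 ≡ 327 (mod 481)
327^2 ≡ 147 (mod 481)
327^3 ≡ 450 (mod 481)
327^4 ≡ 445 (mod 481)
327^6 ≡ 480 (mod 481)
327^8 ≡ 334 (mod 481)
327^9 ≡ 31 (mod 481)
327^12 ≡ 1 (mod 481) ✓
So ord_481(327) = 12, hence |⟨327⟩| = 12.
The index is φ(481) / ord(327) = 432 / 12 = 36.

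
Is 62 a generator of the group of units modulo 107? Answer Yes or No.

No

φ(107) = 107 − 1 = 106 = 2 · 53.
It suffices to check that the order of 62 is not a proper divisor of 106: compute 62^(106/q) for q ∈ {2, 53}.
62^53 ≡ 1 (mod 107)  [q = 2: ≡ 1 ✗]
62^2 ≡ 99 (mod 107)  [q = 53: ≢ 1 ✓]
Since 62^53 ≡ 1, the order of 62 divides 53 < 106, so 62 is not a primitive root.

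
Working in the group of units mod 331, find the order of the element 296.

165

The order of 296 must divide φ(331) = 331 − 1 = 330 = 2 · 3 · 5 · 11.
Divisors of 330: 1, 2, 3, 5, 6, 10, 11, 15, 22, 30, 33, 55, 66, 110, 165, 330.
Check 296^d mod 331 for each divisor in increasing order:
296^1 ≡ 296 (mod 331)
296^2 ≡ 232 (mod 331)
296^3 ≡ 155 (mod 331)
296^5 ≡ 212 (mod 331)
296^6 ≡ 193 (mod 331)
296^10 ≡ 259 (mod 331)
296^11 ≡ 203 (mod 331)
296^15 ≡ 293 (mod 331)
296^22 ≡ 165 (mod 331)
296^30 ≡ 120 (mod 331)
296^33 ≡ 64 (mod 331)
296^55 ≡ 299 (mod 331)
296^66 ≡ 124 (mod 331)
296^110 ≡ 31 (mod 331)
296^165 ≡ 1 (mod 331) ✓
Hence ord(296) = 165.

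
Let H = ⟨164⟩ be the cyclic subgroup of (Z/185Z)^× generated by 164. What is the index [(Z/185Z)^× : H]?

8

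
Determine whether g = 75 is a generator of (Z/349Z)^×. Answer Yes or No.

φ(349) = 349 − 1 = 348 = 2^2 · 3 · 29.
Test 75^(348/q) mod 349 for each prime factor q of 348:
75^174 ≡ 1 (mod 349)  [q = 2: ≡ 1 ✗]
75^116 ≡ 1 (mod 349)  [q = 3: ≡ 1 ✗]
75^12 ≡ 304 (mod 349)  [q = 29: ≢ 1 ✓]
Since 75^174 ≡ 1, the order of 75 divides 174 < 348, so 75 is not a primitive root.

No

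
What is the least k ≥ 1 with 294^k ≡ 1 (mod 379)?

27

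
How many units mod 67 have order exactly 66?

φ(67) = 67 − 1 = 66 = 2 · 3 · 11.
Since (Z/67Z)^× is cyclic of order 66, the number of elements of order d is φ(d) when d | 66 and 0 otherwise.
66 = 2 · 3 · 11 divides 66, and φ(66) = 20.

20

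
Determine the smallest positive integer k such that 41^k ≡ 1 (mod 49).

14

ord(41) | φ(49) = φ(7^2) = 7·(7−1) = 42 = 2 · 3 · 7.
Divisors of 42: 1, 2, 3, 6, 7, 14, 21, 42.
Check 41^d mod 49 for each divisor in increasing order:
41^1 ≡ 41 (mod 49)
41^2 ≡ 15 (mod 49)
41^3 ≡ 27 (mod 49)
41^6 ≡ 43 (mod 49)
41^7 ≡ 48 (mod 49)
41^14 ≡ 1 (mod 49) ✓
Hence ord(41) = 14.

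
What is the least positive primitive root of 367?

φ(367) = 367 − 1 = 366 = 2 · 3 · 61.
g is a primitive root iff g^(366/q) ≢ 1 (mod 367) for each prime q ∈ {2, 3, 61}.
g = 2: 2^183 ≡ 1 — hits 1, so not a primitive root.
g = 3: 3^183 ≡ 366; 3^122 ≡ 1 — hits 1, so not a primitive root.
g = 4: 4^183 ≡ 1 — hits 1, so not a primitive root.
g = 5: 5^183 ≡ 366; 5^122 ≡ 1 — hits 1, so not a primitive root.
g = 6: 6^183 ≡ 366; 6^122 ≡ 283; 6^6 ≡ 47 — none is 1, so 6 is a primitive root.
Hence the least primitive root of 367 is 6.

6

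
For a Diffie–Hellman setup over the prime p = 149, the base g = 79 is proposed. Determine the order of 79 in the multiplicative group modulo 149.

By Lagrange's theorem, ord_149(79) divides φ(149) = 149 − 1 = 148 = 2^2 · 37.
Divisors of 148: 1, 2, 4, 37, 74, 148.
Check 79^d mod 149 for each divisor in increasing order:
79^1 ≡ 79 (mod 149)
79^2 ≡ 132 (mod 149)
79^4 ≡ 140 (mod 149)
79^37 ≡ 105 (mod 149)
79^74 ≡ 148 (mod 149)
79^148 ≡ 1 (mod 149) ✓
The smallest such exponent is 148, so the order of 79 is 148.

148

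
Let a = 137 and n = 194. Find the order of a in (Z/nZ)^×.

96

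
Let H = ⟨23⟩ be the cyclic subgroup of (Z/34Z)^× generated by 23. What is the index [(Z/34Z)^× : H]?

ord(23) | φ(34) = φ(2)·φ(17) = 1·16 = 16 = 2^4.
Divisors of 16: 1, 2, 4, 8, 16.
Compute 23^d (mod 34) for the divisors d until we hit 1:
23^1 ≡ 23 (mod 34)
23^2 ≡ 19 (mod 34)
23^4 ≡ 21 (mod 34)
23^8 ≡ 33 (mod 34)
23^16 ≡ 1 (mod 34) ✓
The order of 23 is 16, so the subgroup it generates has 16 elements.
Index = |(Z/34Z)^×| / |⟨23⟩| = 16 / 16 = 1.

1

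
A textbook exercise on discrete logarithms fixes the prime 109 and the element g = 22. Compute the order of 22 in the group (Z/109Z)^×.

The order of 22 must divide φ(109) = 109 − 1 = 108 = 2^2 · 3^3.
Divisors of 108: 1, 2, 3, 4, 6, 9, 12, 18, 27, 36, 54, 108.
Compute 22^d (mod 109) for the divisors d until we hit 1:
22^1 ≡ 22 (mod 109)
22^2 ≡ 48 (mod 109)
22^3 ≡ 75 (mod 109)
22^4 ≡ 15 (mod 109)
22^6 ≡ 66 (mod 109)
22^9 ≡ 45 (mod 109)
22^12 ≡ 105 (mod 109)
22^18 ≡ 63 (mod 109)
22^27 ≡ 1 (mod 109) ✓
Therefore the multiplicative order of 22 modulo 109 is 27.

27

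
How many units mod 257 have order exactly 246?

0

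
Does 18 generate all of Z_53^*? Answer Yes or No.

Yes

φ(53) = 53 − 1 = 52 = 2^2 · 13.
18 is a primitive root mod 53 iff 18^(φ(53)/q) ≢ 1 for every prime q | φ(53), i.e. q ∈ {2, 13}.
18^26 ≡ 52 (mod 53)  [q = 2: ≢ 1 ✓]
18^4 ≡ 36 (mod 53)  [q = 13: ≢ 1 ✓]
Every test exponent gives a nontrivial residue, hence 18 generates the full group.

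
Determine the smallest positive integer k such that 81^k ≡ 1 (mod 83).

ord(81) | φ(83) = 83 − 1 = 82 = 2 · 41.
Divisors of 82: 1, 2, 41, 82.
Check 81^d mod 83 for each divisor in increasing order:
81^1 ≡ 81 (mod 83)
81^2 ≡ 4 (mod 83)
81^41 ≡ 1 (mod 83) ✓
So ord_83(81) = 41.

41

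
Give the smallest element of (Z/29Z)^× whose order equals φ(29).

φ(29) = 29 − 1 = 28 = 2^2 · 7.
Test candidates g = 2, 3, … against the prime factors q ∈ {2, 7} of φ(29): g is a generator iff g^(28/q) ≢ 1 for every such q.
g = 2: 2^14 ≡ 28; 2^4 ≡ 16 — none is 1, so 2 is a primitive root.
The smallest primitive root modulo 29 is 2.

2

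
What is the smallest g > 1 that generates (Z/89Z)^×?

3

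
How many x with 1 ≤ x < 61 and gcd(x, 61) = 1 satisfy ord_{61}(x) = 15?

φ(61) = 61 − 1 = 60 = 2^2 · 3 · 5.
Since (Z/61Z)^× is cyclic of order 60, the number of elements of order d is φ(d) when d | 60 and 0 otherwise.
15 = 3 · 5 divides 60, and φ(15) = 8.

8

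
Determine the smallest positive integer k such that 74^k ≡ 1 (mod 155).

30

By Lagrange's theorem, ord_155(74) divides φ(155) = φ(5·31) = (5−1)·(31−1) = 4·30 = 120 = 2^3 · 3 · 5.
Divisors of 120: 1, 2, 3, 4, 5, 6, 8, 10, 12, 15, 20, 24, 30, 40, 60, 120.
Check 74^d mod 155 for each divisor in increasing order:
74^1 ≡ 74
74^2 ≡ 51
74^3 ≡ 54
74^4 ≡ 121
74^5 ≡ 119
74^6 ≡ 126
74^8 ≡ 71
74^10 ≡ 56
74^12 ≡ 66
74^15 ≡ 154
74^20 ≡ 36
74^24 ≡ 16
74^30 ≡ 1
Therefore the multiplicative order of 74 modulo 155 is 30.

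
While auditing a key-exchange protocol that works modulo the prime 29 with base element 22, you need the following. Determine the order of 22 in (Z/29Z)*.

14

ord(22) | φ(29) = 29 − 1 = 28 = 2^2 · 7.
Divisors of 28: 1, 2, 4, 7, 14, 28.
Test each divisor d:
22^1 ≡ 22 (mod 29)
22^2 ≡ 20 (mod 29)
22^4 ≡ 23 (mod 29)
22^7 ≡ 28 (mod 29)
22^14 ≡ 1 (mod 29) ✓
Therefore the multiplicative order of 22 modulo 29 is 14.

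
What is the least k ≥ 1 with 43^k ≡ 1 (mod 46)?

22

By Lagrange's theorem, ord_46(43) divides φ(46) = φ(2)·φ(23) = 1·22 = 22 = 2 · 11.
Divisors of 22: 1, 2, 11, 22.
Check 43^d mod 46 for each divisor in increasing order:
43^1 ≡ 43 (mod 46)
43^2 ≡ 9 (mod 46)
43^11 ≡ 45 (mod 46)
43^22 ≡ 1 (mod 46) ✓
The smallest such exponent is 22, so the order of 43 is 22.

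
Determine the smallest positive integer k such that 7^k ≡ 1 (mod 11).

ord(7) | φ(11) = 11 − 1 = 10 = 2 · 5.
Divisors of 10: 1, 2, 5, 10.
Test each divisor d:
7^1 ≡ 7 (mod 11)
7^2 ≡ 5 (mod 11)
7^5 ≡ 10 (mod 11)
7^10 ≡ 1 (mod 11) ✓
The smallest such exponent is 10, so the order of 7 is 10.

10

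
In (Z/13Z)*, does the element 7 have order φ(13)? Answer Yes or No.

Yes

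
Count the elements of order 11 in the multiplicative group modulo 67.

10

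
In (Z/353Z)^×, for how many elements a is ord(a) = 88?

φ(353) = 353 − 1 = 352 = 2^5 · 11.
(Z/353Z)^× is cyclic (|G| = 352); a cyclic group of order m has exactly φ(d) elements of each order d | m, and none otherwise.
88 = 2^3 · 11 divides 352, and φ(88) = 40.

40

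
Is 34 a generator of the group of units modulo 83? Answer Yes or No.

Yes

φ(83) = 83 − 1 = 82 = 2 · 41.
An element g generates (Z/83Z)^× iff g^(82/q) ≢ 1 (mod 83) for each prime q ∈ {2, 41}.
34^41 ≡ 82 (mod 83)  [q = 2: ≢ 1 ✓]
34^2 ≡ 77 (mod 83)  [q = 41: ≢ 1 ✓]
Every test exponent gives a nontrivial residue, hence 34 generates the full group.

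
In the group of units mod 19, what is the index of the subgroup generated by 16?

2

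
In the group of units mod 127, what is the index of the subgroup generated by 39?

Since 39 ∈ (Z/127Z)^×, its order divides φ(127) = 127 − 1 = 126 = 2 · 3^2 · 7.
Divisors of 126: 1, 2, 3, 6, 7, 9, 14, 18, 21, 42, 63, 126.
Compute 39^d (mod 127) for the divisors d until we hit 1:
39^1 ≡ 39
39^2 ≡ 124
39^3 ≡ 10
39^6 ≡ 100
39^7 ≡ 90
39^9 ≡ 111
39^14 ≡ 99
39^18 ≡ 2
39^21 ≡ 20
39^42 ≡ 19
39^63 ≡ 126
39^126 ≡ 1
Thus |⟨39⟩| = ord(39) = 126.
Index = |(Z/127Z)^×| / |⟨39⟩| = 126 / 126 = 1.

1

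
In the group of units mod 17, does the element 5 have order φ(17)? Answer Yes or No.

Yes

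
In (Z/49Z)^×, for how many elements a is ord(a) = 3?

2

φ(49) = φ(7^2) = 7·(7−1) = 42 = 2 · 3 · 7.
Since (Z/49Z)^× is cyclic of order 42, the number of elements of order d is φ(d) when d | 42 and 0 otherwise.
3 | 42, and φ(3) = 3 − 1 = 2.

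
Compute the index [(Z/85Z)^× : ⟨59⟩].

8

ord(59) | φ(85) = φ(5·17) = (5−1)·(17−1) = 4·16 = 64 = 2^6.
Divisors of 64: 1, 2, 4, 8, 16, 32, 64.
Check 59^d mod 85 for each divisor in increasing order:
59^1 ≡ 59
59^2 ≡ 81
59^4 ≡ 16
59^8 ≡ 1
So ord_85(59) = 8, hence |⟨59⟩| = 8.
The index is φ(85) / ord(59) = 64 / 8 = 8.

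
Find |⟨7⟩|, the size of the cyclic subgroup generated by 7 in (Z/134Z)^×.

66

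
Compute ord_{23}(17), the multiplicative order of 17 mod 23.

22

ord(17) | φ(23) = 23 − 1 = 22 = 2 · 11.
Divisors of 22: 1, 2, 11, 22.
Check 17^d mod 23 for each divisor in increasing order:
17^1 ≡ 17 (mod 23)
17^2 ≡ 13 (mod 23)
17^11 ≡ 22 (mod 23)
17^22 ≡ 1 (mod 23) ✓
So ord_23(17) = 22.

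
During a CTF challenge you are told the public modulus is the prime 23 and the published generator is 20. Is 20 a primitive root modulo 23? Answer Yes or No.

Yes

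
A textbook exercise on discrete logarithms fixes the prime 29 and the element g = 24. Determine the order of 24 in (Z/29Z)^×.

ord(24) | φ(29) = 29 − 1 = 28 = 2^2 · 7.
Divisors of 28: 1, 2, 4, 7, 14, 28.
Evaluate successive powers at the divisors of 28:
24^1 ≡ 24 (mod 29)
24^2 ≡ 25 (mod 29)
24^4 ≡ 16 (mod 29)
24^7 ≡ 1 (mod 29) ✓
Therefore the multiplicative order of 24 modulo 29 is 7.

7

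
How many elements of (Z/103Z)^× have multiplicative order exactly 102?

32

φ(103) = 103 − 1 = 102 = 2 · 3 · 17.
In a cyclic group of order 102, there are φ(d) elements of order d for each divisor d of 102, and zero for non-divisors.
102 = 2 · 3 · 17 divides 102, and φ(102) = 32.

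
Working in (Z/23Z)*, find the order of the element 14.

Since 14 ∈ (Z/23Z)^×, its order divides φ(23) = 23 − 1 = 22 = 2 · 11.
Divisors of 22: 1, 2, 11, 22.
Test each divisor d:
14^1 ≡ 14
14^2 ≡ 12
14^11 ≡ 22
14^22 ≡ 1
The smallest such exponent is 22, so the order of 14 is 22.

22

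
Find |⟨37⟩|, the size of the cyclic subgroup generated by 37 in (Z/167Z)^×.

166

The order of 37 must divide φ(167) = 167 − 1 = 166 = 2 · 83.
Divisors of 166: 1, 2, 83, 166.
Evaluate successive powers at the divisors of 166:
37^1 ≡ 37
37^2 ≡ 33
37^83 ≡ 166
37^166 ≡ 1
Therefore the multiplicative order of 37 modulo 167 is 166.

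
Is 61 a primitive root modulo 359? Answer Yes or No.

φ(359) = 359 − 1 = 358 = 2 · 179.
It suffices to check that the order of 61 is not a proper divisor of 358: compute 61^(358/q) for q ∈ {2, 179}.
61^179 ≡ 358 (mod 359)  [q = 2: ≢ 1 ✓]
61^2 ≡ 131 (mod 359)  [q = 179: ≢ 1 ✓]
None equal 1, so ord_359(61) = 358: 61 is a primitive root.

Yes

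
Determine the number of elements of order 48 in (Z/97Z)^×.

φ(97) = 97 − 1 = 96 = 2^5 · 3.
(Z/97Z)^× is cyclic (|G| = 96); a cyclic group of order m has exactly φ(d) elements of each order d | m, and none otherwise.
48 = 2^4 · 3 divides 96, and φ(48) = 16.

16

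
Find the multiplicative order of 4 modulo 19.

9

The order of 4 must divide φ(19) = 19 − 1 = 18 = 2 · 3^2.
Divisors of 18: 1, 2, 3, 6, 9, 18.
Check 4^d mod 19 for each divisor in increasing order:
4^1 ≡ 4 (mod 19)
4^2 ≡ 16 (mod 19)
4^3 ≡ 7 (mod 19)
4^6 ≡ 11 (mod 19)
4^9 ≡ 1 (mod 19) ✓
The smallest such exponent is 9, so the order of 4 is 9.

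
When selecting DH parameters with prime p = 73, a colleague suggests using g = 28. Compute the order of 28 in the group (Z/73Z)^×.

The order of 28 must divide φ(73) = 73 − 1 = 72 = 2^3 · 3^2.
Divisors of 72: 1, 2, 3, 4, 6, 8, 9, 12, 18, 24, 36, 72.
Evaluate successive powers at the divisors of 72:
28^1 ≡ 28
28^2 ≡ 54
28^3 ≡ 52
28^4 ≡ 69
28^6 ≡ 3
28^8 ≡ 16
28^9 ≡ 10
28^12 ≡ 9
28^18 ≡ 27
28^24 ≡ 8
28^36 ≡ 72
28^72 ≡ 1
Therefore the multiplicative order of 28 modulo 73 is 72.

72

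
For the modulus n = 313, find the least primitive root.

10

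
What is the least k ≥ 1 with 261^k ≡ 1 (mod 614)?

The order of 261 must divide φ(614) = φ(2)·φ(307) = 1·306 = 306 = 2 · 3^2 · 17.
Divisors of 306: 1, 2, 3, 6, 9, 17, 18, 34, 51, 102, 153, 306.
Compute 261^d (mod 614) for the divisors d until we hit 1:
261^1 ≡ 261
261^2 ≡ 581
261^3 ≡ 597
261^6 ≡ 289
261^9 ≡ 613
261^17 ≡ 327
261^18 ≡ 1
The smallest such exponent is 18, so the order of 261 is 18.

18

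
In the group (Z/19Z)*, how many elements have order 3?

φ(19) = 19 − 1 = 18 = 2 · 3^2.
In a cyclic group of order 18, there are φ(d) elements of order d for each divisor d of 18, and zero for non-divisors.
3 | 18, and φ(3) = 3 − 1 = 2.

2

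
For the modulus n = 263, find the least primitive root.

φ(263) = 263 − 1 = 262 = 2 · 131.
Test candidates g = 2, 3, … against the prime factors q ∈ {2, 131} of φ(263): g is a generator iff g^(262/q) ≢ 1 for every such q.
g = 2: 2^131 ≡ 1 — hits 1, so not a primitive root.
g = 3: 3^131 ≡ 1 — hits 1, so not a primitive root.
g = 4: 4^131 ≡ 1 — hits 1, so not a primitive root.
g = 5: 5^131 ≡ 262; 5^2 ≡ 25 — none is 1, so 5 is a primitive root.
The smallest primitive root modulo 263 is 5.

5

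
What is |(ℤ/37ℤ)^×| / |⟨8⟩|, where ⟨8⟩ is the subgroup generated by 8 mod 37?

3

ord(8) | φ(37) = 37 − 1 = 36 = 2^2 · 3^2.
Divisors of 36: 1, 2, 3, 4, 6, 9, 12, 18, 36.
Compute 8^d (mod 37) for the divisors d until we hit 1:
8^1 ≡ 8
8^2 ≡ 27
8^3 ≡ 31
8^4 ≡ 26
8^6 ≡ 36
8^9 ≡ 6
8^12 ≡ 1
Thus |⟨8⟩| = ord(8) = 12.
Index = |(Z/37Z)^×| / |⟨8⟩| = 36 / 12 = 3.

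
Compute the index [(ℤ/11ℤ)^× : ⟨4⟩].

2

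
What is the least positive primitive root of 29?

2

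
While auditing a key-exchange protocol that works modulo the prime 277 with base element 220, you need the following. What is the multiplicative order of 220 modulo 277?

138

ord(220) | φ(277) = 277 − 1 = 276 = 2^2 · 3 · 23.
Divisors of 276: 1, 2, 3, 4, 6, 12, 23, 46, 69, 92, 138, 276.
Test each divisor d:
220^1 ≡ 220 (mod 277)
220^2 ≡ 202 (mod 277)
220^3 ≡ 120 (mod 277)
220^4 ≡ 85 (mod 277)
220^6 ≡ 273 (mod 277)
220^12 ≡ 16 (mod 277)
220^23 ≡ 117 (mod 277)
220^46 ≡ 116 (mod 277)
220^69 ≡ 276 (mod 277)
220^92 ≡ 160 (mod 277)
220^138 ≡ 1 (mod 277) ✓
So ord_277(220) = 138.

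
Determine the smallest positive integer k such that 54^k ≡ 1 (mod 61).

ord(54) | φ(61) = 61 − 1 = 60 = 2^2 · 3 · 5.
Divisors of 60: 1, 2, 3, 4, 5, 6, 10, 12, 15, 20, 30, 60.
Compute 54^d (mod 61) for the divisors d until we hit 1:
54^1 ≡ 54 (mod 61)
54^2 ≡ 49 (mod 61)
54^3 ≡ 23 (mod 61)
54^4 ≡ 22 (mod 61)
54^5 ≡ 29 (mod 61)
54^6 ≡ 41 (mod 61)
54^10 ≡ 48 (mod 61)
54^12 ≡ 34 (mod 61)
54^15 ≡ 50 (mod 61)
54^20 ≡ 47 (mod 61)
54^30 ≡ 60 (mod 61)
54^60 ≡ 1 (mod 61) ✓
Therefore the multiplicative order of 54 modulo 61 is 60.

60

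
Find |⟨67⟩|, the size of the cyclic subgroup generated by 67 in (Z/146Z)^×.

36

Since 67 ∈ (Z/146Z)^×, its order divides φ(146) = φ(2)·φ(73) = 1·72 = 72 = 2^3 · 3^2.
Divisors of 72: 1, 2, 3, 4, 6, 8, 9, 12, 18, 24, 36, 72.
Test each divisor d:
67^1 ≡ 67
67^2 ≡ 109
67^3 ≡ 3
67^4 ≡ 55
67^6 ≡ 9
67^8 ≡ 105
67^9 ≡ 27
67^12 ≡ 81
67^18 ≡ 145
67^24 ≡ 137
67^36 ≡ 1
The smallest such exponent is 36, so the order of 67 is 36.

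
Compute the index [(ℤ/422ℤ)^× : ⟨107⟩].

Since 107 ∈ (Z/422Z)^×, its order divides φ(422) = φ(2)·φ(211) = 1·210 = 210 = 2 · 3 · 5 · 7.
Divisors of 210: 1, 2, 3, 5, 6, 7, 10, 14, 15, 21, 30, 35, 42, 70, 105, 210.
Evaluate successive powers at the divisors of 210:
107^1 ≡ 107 (mod 422)
107^2 ≡ 55 (mod 422)
107^3 ≡ 399 (mod 422)
107^5 ≡ 1 (mod 422) ✓
So ord_422(107) = 5, hence |⟨107⟩| = 5.
[(Z/422Z)^× : ⟨107⟩] = 210/5 = 42.

42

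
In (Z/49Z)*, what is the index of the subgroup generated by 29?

6

By Lagrange's theorem, ord_49(29) divides φ(49) = φ(7^2) = 7·(7−1) = 42 = 2 · 3 · 7.
Divisors of 42: 1, 2, 3, 6, 7, 14, 21, 42.
Compute 29^d (mod 49) for the divisors d until we hit 1:
29^1 ≡ 29
29^2 ≡ 8
29^3 ≡ 36
29^6 ≡ 22
29^7 ≡ 1
The order of 29 is 7, so the subgroup it generates has 7 elements.
[(Z/49Z)^× : ⟨29⟩] = 42/7 = 6.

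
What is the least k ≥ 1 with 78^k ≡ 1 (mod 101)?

The order of 78 must divide φ(101) = 101 − 1 = 100 = 2^2 · 5^2.
Divisors of 100: 1, 2, 4, 5, 10, 20, 25, 50, 100.
Compute 78^d (mod 101) for the divisors d until we hit 1:
78^1 ≡ 78 (mod 101)
78^2 ≡ 24 (mod 101)
78^4 ≡ 71 (mod 101)
78^5 ≡ 84 (mod 101)
78^10 ≡ 87 (mod 101)
78^20 ≡ 95 (mod 101)
78^25 ≡ 1 (mod 101) ✓
So ord_101(78) = 25.

25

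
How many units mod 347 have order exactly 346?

φ(347) = 347 − 1 = 346 = 2 · 173.
(Z/347Z)^× is cyclic (|G| = 346); a cyclic group of order m has exactly φ(d) elements of each order d | m, and none otherwise.
346 = 2 · 173 divides 346, and φ(346) = 172.

172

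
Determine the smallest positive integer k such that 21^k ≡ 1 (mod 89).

By Lagrange's theorem, ord_89(21) divides φ(89) = 89 − 1 = 88 = 2^3 · 11.
Divisors of 88: 1, 2, 4, 8, 11, 22, 44, 88.
Check 21^d mod 89 for each divisor in increasing order:
21^1 ≡ 21 (mod 89)
21^2 ≡ 85 (mod 89)
21^4 ≡ 16 (mod 89)
21^8 ≡ 78 (mod 89)
21^11 ≡ 34 (mod 89)
21^22 ≡ 88 (mod 89)
21^44 ≡ 1 (mod 89) ✓
Hence ord(21) = 44.

44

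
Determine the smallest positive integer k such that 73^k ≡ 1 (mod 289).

272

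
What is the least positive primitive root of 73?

5

φ(73) = 73 − 1 = 72 = 2^3 · 3^2.
Test candidates g = 2, 3, … against the prime factors q ∈ {2, 3} of φ(73): g is a generator iff g^(72/q) ≢ 1 for every such q.
g = 2: 2^36 ≡ 1 — hits 1, so not a primitive root.
g = 3: 3^36 ≡ 1 — hits 1, so not a primitive root.
g = 4: 4^36 ≡ 1 — hits 1, so not a primitive root.
g = 5: 5^36 ≡ 72; 5^24 ≡ 8 — none is 1, so 5 is a primitive root.
Hence the least primitive root of 73 is 5.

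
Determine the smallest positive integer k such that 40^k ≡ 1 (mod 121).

Since 40 ∈ (Z/121Z)^×, its order divides φ(121) = φ(11^2) = 11·(11−1) = 110 = 2 · 5 · 11.
Divisors of 110: 1, 2, 5, 10, 11, 22, 55, 110.
Evaluate successive powers at the divisors of 110:
40^1 ≡ 40
40^2 ≡ 27
40^5 ≡ 120
40^10 ≡ 1
Hence ord(40) = 10.

10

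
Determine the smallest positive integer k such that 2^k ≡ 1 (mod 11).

The order of 2 must divide φ(11) = 11 − 1 = 10 = 2 · 5.
Divisors of 10: 1, 2, 5, 10.
Evaluate successive powers at the divisors of 10:
2^1 ≡ 2 (mod 11)
2^2 ≡ 4 (mod 11)
2^5 ≡ 10 (mod 11)
2^10 ≡ 1 (mod 11) ✓
Hence ord(2) = 10.

10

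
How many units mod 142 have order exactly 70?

24

φ(142) = φ(2)·φ(71) = 1·70 = 70 = 2 · 5 · 7.
(Z/142Z)^× is cyclic (|G| = 70); a cyclic group of order m has exactly φ(d) elements of each order d | m, and none otherwise.
70 = 2 · 5 · 7 divides 70, and φ(70) = 24.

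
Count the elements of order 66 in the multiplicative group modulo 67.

φ(67) = 67 − 1 = 66 = 2 · 3 · 11.
(Z/67Z)^× is cyclic (|G| = 66); a cyclic group of order m has exactly φ(d) elements of each order d | m, and none otherwise.
66 = 2 · 3 · 11 divides 66, and φ(66) = 20.

20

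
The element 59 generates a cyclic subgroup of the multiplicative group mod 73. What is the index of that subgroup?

1

The order of 59 must divide φ(73) = 73 − 1 = 72 = 2^3 · 3^2.
Divisors of 72: 1, 2, 3, 4, 6, 8, 9, 12, 18, 24, 36, 72.
Test each divisor d:
59^1 ≡ 59 (mod 73)
59^2 ≡ 50 (mod 73)
59^3 ≡ 30 (mod 73)
59^4 ≡ 18 (mod 73)
59^6 ≡ 24 (mod 73)
59^8 ≡ 32 (mod 73)
59^9 ≡ 63 (mod 73)
59^12 ≡ 65 (mod 73)
59^18 ≡ 27 (mod 73)
59^24 ≡ 64 (mod 73)
59^36 ≡ 72 (mod 73)
59^72 ≡ 1 (mod 73) ✓
So ord_73(59) = 72, hence |⟨59⟩| = 72.
Index = |(Z/73Z)^×| / |⟨59⟩| = 72 / 72 = 1.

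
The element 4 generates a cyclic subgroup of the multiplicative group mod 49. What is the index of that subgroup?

2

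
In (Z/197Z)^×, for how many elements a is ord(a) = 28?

φ(197) = 197 − 1 = 196 = 2^2 · 7^2.
Since (Z/197Z)^× is cyclic of order 196, the number of elements of order d is φ(d) when d | 196 and 0 otherwise.
28 = 2^2 · 7 divides 196, and φ(28) = 12.

12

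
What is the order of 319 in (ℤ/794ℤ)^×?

Since 319 ∈ (Z/794Z)^×, its order divides φ(794) = φ(2)·φ(397) = 1·396 = 396 = 2^2 · 3^2 · 11.
Divisors of 396: 1, 2, 3, 4, 6, 9, 11, 12, 18, 22, 33, 36, 44, 66, 99, 132, 198, 396.
Test each divisor d:
319^1 ≡ 319 (mod 794)
319^2 ≡ 129 (mod 794)
319^3 ≡ 657 (mod 794)
319^4 ≡ 761 (mod 794)
319^6 ≡ 507 (mod 794)
319^9 ≡ 413 (mod 794)
319^11 ≡ 79 (mod 794)
319^12 ≡ 587 (mod 794)
319^18 ≡ 653 (mod 794)
319^22 ≡ 683 (mod 794)
319^33 ≡ 759 (mod 794)
319^36 ≡ 31 (mod 794)
319^44 ≡ 411 (mod 794)
319^66 ≡ 431 (mod 794)
319^99 ≡ 1 (mod 794) ✓
So ord_794(319) = 99.

99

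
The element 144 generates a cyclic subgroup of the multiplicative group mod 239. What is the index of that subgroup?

2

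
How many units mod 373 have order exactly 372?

120

φ(373) = 373 − 1 = 372 = 2^2 · 3 · 31.
In a cyclic group of order 372, there are φ(d) elements of order d for each divisor d of 372, and zero for non-divisors.
372 = 2^2 · 3 · 31 divides 372, and φ(372) = 120.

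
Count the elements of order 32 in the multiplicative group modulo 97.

16

φ(97) = 97 − 1 = 96 = 2^5 · 3.
(Z/97Z)^× is cyclic (|G| = 96); a cyclic group of order m has exactly φ(d) elements of each order d | m, and none otherwise.
32 = 2^5 divides 96, and φ(32) = 16.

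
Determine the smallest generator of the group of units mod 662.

3

φ(662) = φ(2)·φ(331) = 1·330 = 330 = 2 · 3 · 5 · 11.
Test candidates g = 2, 3, … against the prime factors q ∈ {2, 3, 5, 11} of φ(662): g is a generator iff g^(330/q) ≢ 1 for every such q.
g = 2: gcd(2, 662) = 2 > 1, not a unit — skip.
g = 3: 3^165 ≡ 661; 3^110 ≡ 299; 3^66 ≡ 395; 3^30 ≡ 601 — none is 1, so 3 is a primitive root.
So 3 is the smallest generator of (Z/662Z)^×.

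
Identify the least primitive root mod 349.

2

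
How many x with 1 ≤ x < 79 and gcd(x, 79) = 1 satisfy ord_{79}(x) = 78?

24

φ(79) = 79 − 1 = 78 = 2 · 3 · 13.
Since (Z/79Z)^× is cyclic of order 78, the number of elements of order d is φ(d) when d | 78 and 0 otherwise.
78 = 2 · 3 · 13 divides 78, and φ(78) = 24.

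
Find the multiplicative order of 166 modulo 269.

67

The order of 166 must divide φ(269) = 269 − 1 = 268 = 2^2 · 67.
Divisors of 268: 1, 2, 4, 67, 134, 268.
Check 166^d mod 269 for each divisor in increasing order:
166^1 ≡ 166
166^2 ≡ 118
166^4 ≡ 205
166^67 ≡ 1
Hence ord(166) = 67.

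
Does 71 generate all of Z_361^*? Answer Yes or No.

Yes

φ(361) = φ(19^2) = 19·(19−1) = 342 = 2 · 3^2 · 19.
An element g generates (Z/361Z)^× iff g^(342/q) ≢ 1 (mod 361) for each prime q ∈ {2, 3, 19}.
71^171 ≡ 360 (mod 361)  [q = 2: ≢ 1 ✓]
71^114 ≡ 292 (mod 361)  [q = 3: ≢ 1 ✓]
71^18 ≡ 172 (mod 361)  [q = 19: ≢ 1 ✓]
None equal 1, so ord_361(71) = 342: 71 is a primitive root.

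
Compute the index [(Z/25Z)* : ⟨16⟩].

4

The order of 16 must divide φ(25) = φ(5^2) = 5·(5−1) = 20 = 2^2 · 5.
Divisors of 20: 1, 2, 4, 5, 10, 20.
Evaluate successive powers at the divisors of 20:
16^1 ≡ 16 (mod 25)
16^2 ≡ 6 (mod 25)
16^4 ≡ 11 (mod 25)
16^5 ≡ 1 (mod 25) ✓
The order of 16 is 5, so the subgroup it generates has 5 elements.
Index = |(Z/25Z)^×| / |⟨16⟩| = 20 / 5 = 4.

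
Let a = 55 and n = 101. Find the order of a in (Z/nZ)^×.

100

Since 55 ∈ (Z/101Z)^×, its order divides φ(101) = 101 − 1 = 100 = 2^2 · 5^2.
Divisors of 100: 1, 2, 4, 5, 10, 20, 25, 50, 100.
Test each divisor d:
55^1 ≡ 55
55^2 ≡ 96
55^4 ≡ 25
55^5 ≡ 62
55^10 ≡ 6
55^20 ≡ 36
55^25 ≡ 10
55^50 ≡ 100
55^100 ≡ 1
The smallest such exponent is 100, so the order of 55 is 100.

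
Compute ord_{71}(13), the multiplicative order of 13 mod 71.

70

ord(13) | φ(71) = 71 − 1 = 70 = 2 · 5 · 7.
Divisors of 70: 1, 2, 5, 7, 10, 14, 35, 70.
Evaluate successive powers at the divisors of 70:
13^1 ≡ 13 (mod 71)
13^2 ≡ 27 (mod 71)
13^5 ≡ 34 (mod 71)
13^7 ≡ 66 (mod 71)
13^10 ≡ 20 (mod 71)
13^14 ≡ 25 (mod 71)
13^35 ≡ 70 (mod 71)
13^70 ≡ 1 (mod 71) ✓
The smallest such exponent is 70, so the order of 13 is 70.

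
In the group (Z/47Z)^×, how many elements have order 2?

1

φ(47) = 47 − 1 = 46 = 2 · 23.
(Z/47Z)^× is cyclic (|G| = 46); a cyclic group of order m has exactly φ(d) elements of each order d | m, and none otherwise.
2 | 46, and φ(2) = 2 − 1 = 1.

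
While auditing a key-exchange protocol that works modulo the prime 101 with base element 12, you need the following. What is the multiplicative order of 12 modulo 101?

100

The order of 12 must divide φ(101) = 101 − 1 = 100 = 2^2 · 5^2.
Divisors of 100: 1, 2, 4, 5, 10, 20, 25, 50, 100.
Test each divisor d:
12^1 ≡ 12 (mod 101)
12^2 ≡ 43 (mod 101)
12^4 ≡ 31 (mod 101)
12^5 ≡ 69 (mod 101)
12^10 ≡ 14 (mod 101)
12^20 ≡ 95 (mod 101)
12^25 ≡ 91 (mod 101)
12^50 ≡ 100 (mod 101)
12^100 ≡ 1 (mod 101) ✓
So ord_101(12) = 100.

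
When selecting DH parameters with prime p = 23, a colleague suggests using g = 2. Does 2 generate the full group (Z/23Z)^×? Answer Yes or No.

φ(23) = 23 − 1 = 22 = 2 · 11.
Test 2^(22/q) mod 23 for each prime factor q of 22:
2^11 ≡ 1 (mod 23)  [q = 2: ≡ 1 ✗]
2^2 ≡ 4 (mod 23)  [q = 11: ≢ 1 ✓]
Since 2^11 ≡ 1, the order of 2 divides 11 < 22, so 2 is not a primitive root.

No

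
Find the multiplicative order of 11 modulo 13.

12

ord(11) | φ(13) = 13 − 1 = 12 = 2^2 · 3.
Divisors of 12: 1, 2, 3, 4, 6, 12.
Check 11^d mod 13 for each divisor in increasing order:
11^1 ≡ 11 (mod 13)
11^2 ≡ 4 (mod 13)
11^3 ≡ 5 (mod 13)
11^4 ≡ 3 (mod 13)
11^6 ≡ 12 (mod 13)
11^12 ≡ 1 (mod 13) ✓
Therefore the multiplicative order of 11 modulo 13 is 12.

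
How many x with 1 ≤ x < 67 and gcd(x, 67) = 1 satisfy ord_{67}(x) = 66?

20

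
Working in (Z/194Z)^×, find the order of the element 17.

96

The order of 17 must divide φ(194) = φ(2)·φ(97) = 1·96 = 96 = 2^5 · 3.
Divisors of 96: 1, 2, 3, 4, 6, 8, 12, 16, 24, 32, 48, 96.
Compute 17^d (mod 194) for the divisors d until we hit 1:
17^1 ≡ 17 (mod 194)
17^2 ≡ 95 (mod 194)
17^3 ≡ 63 (mod 194)
17^4 ≡ 101 (mod 194)
17^6 ≡ 89 (mod 194)
17^8 ≡ 113 (mod 194)
17^12 ≡ 161 (mod 194)
17^16 ≡ 159 (mod 194)
17^24 ≡ 119 (mod 194)
17^32 ≡ 61 (mod 194)
17^48 ≡ 193 (mod 194)
17^96 ≡ 1 (mod 194) ✓
The smallest such exponent is 96, so the order of 17 is 96.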